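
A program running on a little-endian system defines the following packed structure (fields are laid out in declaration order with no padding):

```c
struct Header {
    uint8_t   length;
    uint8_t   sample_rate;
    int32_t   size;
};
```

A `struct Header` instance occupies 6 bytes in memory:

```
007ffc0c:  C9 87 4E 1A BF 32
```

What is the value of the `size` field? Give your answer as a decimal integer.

`size` follows `length` (1 B), `sample_rate` (1 B), so it starts at offset 1 + 1 = 2 and occupies 4 bytes.
Bytes at offsets 2..5: 4E 1A BF 32.
In little-endian order the low byte comes first in memory.
Reassemble most-significant byte first: 32 BF 1A 4E → 0x32BF1A4E.
0x32BF1A4E = 851384910.

851384910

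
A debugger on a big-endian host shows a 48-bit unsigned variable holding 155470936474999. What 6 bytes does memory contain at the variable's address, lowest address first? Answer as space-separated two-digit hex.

8D 66 65 F1 05 77

155470936474999 in hexadecimal, padded to 48 bits, is 0x8D6665F10577.
Split into bytes (most-significant first): 8D 66 65 F1 05 77.
Big-endian stores the most-significant byte at the lowest address.
So the memory order matches the most-significant-first order: 8D 66 65 F1 05 77.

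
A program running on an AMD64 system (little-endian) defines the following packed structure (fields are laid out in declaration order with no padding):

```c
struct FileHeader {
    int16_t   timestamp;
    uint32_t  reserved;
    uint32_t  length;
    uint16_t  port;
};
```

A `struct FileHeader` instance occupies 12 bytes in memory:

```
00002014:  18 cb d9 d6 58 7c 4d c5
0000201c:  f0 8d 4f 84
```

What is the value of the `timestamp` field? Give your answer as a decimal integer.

`timestamp` is the first field, at byte offset 0, occupying 2 bytes.
Bytes at offsets 0..1: 18 CB.
Little-endian stores the least-significant byte at the lowest address.
Reassemble most-significant byte first: CB 18 → 0xCB18.
Top bit is set, so as a signed 16-bit value this is 0xCB18 − 2^16 = -13544.

-13544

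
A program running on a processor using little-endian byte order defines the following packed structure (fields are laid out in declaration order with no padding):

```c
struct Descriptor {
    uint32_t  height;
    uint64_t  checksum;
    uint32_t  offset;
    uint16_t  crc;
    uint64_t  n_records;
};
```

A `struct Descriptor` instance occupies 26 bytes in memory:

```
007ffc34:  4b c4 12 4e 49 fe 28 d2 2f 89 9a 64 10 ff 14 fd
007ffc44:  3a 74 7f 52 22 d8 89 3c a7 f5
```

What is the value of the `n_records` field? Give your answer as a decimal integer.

`n_records` follows `height` (4 B), `checksum` (8 B), `offset` (4 B), `crc` (2 B), so it starts at offset 4 + 8 + 4 + 2 = 18 and occupies 8 bytes.
Bytes at offsets 18..25: 7F 52 22 D8 89 3C A7 F5.
In little-endian order the low byte comes first in memory.
Reassemble most-significant byte first: F5 A7 3C 89 D8 22 52 7F → 0xF5A73C89D822527F.
0xF5A73C89D822527F = 17701183423137337983.

17701183423137337983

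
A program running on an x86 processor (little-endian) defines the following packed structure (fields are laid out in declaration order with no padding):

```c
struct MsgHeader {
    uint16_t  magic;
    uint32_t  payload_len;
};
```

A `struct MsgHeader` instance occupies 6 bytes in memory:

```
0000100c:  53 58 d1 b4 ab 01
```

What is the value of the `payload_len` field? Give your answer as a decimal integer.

`payload_len` follows `magic` (2 bytes), so it starts at byte offset 2 and occupies 4 bytes.
Bytes at offsets 2..5: D1 B4 AB 01.
In little-endian order the low byte comes first in memory.
Reassemble most-significant byte first: 01 AB B4 D1 → 0x01ABB4D1.
0x01ABB4D1 = 28030161.

28030161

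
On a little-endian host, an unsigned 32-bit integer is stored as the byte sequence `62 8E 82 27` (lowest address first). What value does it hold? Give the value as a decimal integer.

662867554

In little-endian order the low byte comes first in memory.
Reassemble most-significant byte first: 27 82 8E 62 → 0x27828E62.
0x27828E62 = 662867554.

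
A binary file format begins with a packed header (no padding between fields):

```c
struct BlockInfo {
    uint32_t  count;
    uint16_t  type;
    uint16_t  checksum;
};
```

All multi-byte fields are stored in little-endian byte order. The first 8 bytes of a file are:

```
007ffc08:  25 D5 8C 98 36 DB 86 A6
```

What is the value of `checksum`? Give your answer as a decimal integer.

42630

`checksum` follows `count` (4 B), `type` (2 B), so it starts at offset 4 + 2 = 6 and occupies 2 bytes.
Bytes at offsets 6..7: 86 A6.
In little-endian order the low byte comes first in memory.
Reassemble most-significant byte first: A6 86 → 0xA686.
0xA686 = 42630.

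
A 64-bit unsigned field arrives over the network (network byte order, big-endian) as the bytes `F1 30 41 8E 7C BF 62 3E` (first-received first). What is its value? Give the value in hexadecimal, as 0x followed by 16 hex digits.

Big-endian: lowest address holds the most-significant byte.
The bytes are already most-significant first: 0xF130418E7CBF623E.

0xF130418E7CBF623E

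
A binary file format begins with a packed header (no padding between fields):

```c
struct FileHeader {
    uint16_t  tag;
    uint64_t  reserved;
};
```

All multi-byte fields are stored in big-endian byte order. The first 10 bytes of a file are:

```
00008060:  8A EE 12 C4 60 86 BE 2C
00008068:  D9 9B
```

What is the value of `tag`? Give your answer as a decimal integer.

35566

`tag` is the first field, at byte offset 0, occupying 2 bytes.
Bytes at offsets 0..1: 8A EE.
Big-endian: lowest address holds the most-significant byte.
The bytes are already most-significant first: 0x8AEE.
0x8AEE = 35566.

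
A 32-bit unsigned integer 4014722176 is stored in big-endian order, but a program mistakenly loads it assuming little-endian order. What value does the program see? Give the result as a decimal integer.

2160872431

4014722176 in 32-bit hexadecimal is 0xEF4BCC80.
Stored big-endian, the bytes at ascending addresses are EF 4B CC 80.
Read back as little-endian, the first byte is least significant, giving 0x80CC4BEF.
0x80CC4BEF = 2160872431.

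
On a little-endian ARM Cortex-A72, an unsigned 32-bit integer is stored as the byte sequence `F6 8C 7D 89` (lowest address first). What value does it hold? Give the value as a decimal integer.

2306706678

Little-endian: lowest address holds the least-significant byte.
Reassemble most-significant byte first: 89 7D 8C F6 → 0x897D8CF6.
0x897D8CF6 = 2306706678.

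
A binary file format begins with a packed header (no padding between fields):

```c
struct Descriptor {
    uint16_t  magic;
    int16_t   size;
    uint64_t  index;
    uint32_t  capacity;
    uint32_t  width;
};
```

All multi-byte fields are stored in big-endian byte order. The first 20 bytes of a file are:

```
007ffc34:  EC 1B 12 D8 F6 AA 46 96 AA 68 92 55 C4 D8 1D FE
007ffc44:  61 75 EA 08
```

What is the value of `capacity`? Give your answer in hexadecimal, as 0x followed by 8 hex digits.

`capacity` follows `magic` (2 B), `size` (2 B), `index` (8 B), so it starts at offset 2 + 2 + 8 = 12 and occupies 4 bytes.
Bytes at offsets 12..15: C4 D8 1D FE.
In big-endian order the high byte comes first in memory.
The bytes are already most-significant first: 0xC4D81DFE.

0xC4D81DFE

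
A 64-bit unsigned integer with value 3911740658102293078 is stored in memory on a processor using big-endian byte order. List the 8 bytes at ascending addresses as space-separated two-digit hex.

36 49 4B 67 3B A3 D2 56

3911740658102293078 in hexadecimal, padded to 64 bits, is 0x36494B673BA3D256.
Split into bytes (most-significant first): 36 49 4B 67 3B A3 D2 56.
Big-endian stores the most-significant byte at the lowest address.
So the memory order matches the most-significant-first order: 36 49 4B 67 3B A3 D2 56.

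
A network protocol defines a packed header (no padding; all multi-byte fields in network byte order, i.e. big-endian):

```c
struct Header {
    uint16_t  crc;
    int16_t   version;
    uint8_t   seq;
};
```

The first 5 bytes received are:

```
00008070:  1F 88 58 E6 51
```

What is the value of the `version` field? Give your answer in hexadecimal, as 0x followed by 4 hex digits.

`version` follows `crc` (2 bytes), so it starts at byte offset 2 and occupies 2 bytes.
Bytes at offsets 2..3: 58 E6.
In big-endian order the high byte comes first in memory.
The bytes are already most-significant first: 0x58E6.

0x58E6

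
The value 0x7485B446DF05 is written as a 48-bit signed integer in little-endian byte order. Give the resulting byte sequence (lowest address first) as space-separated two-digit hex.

05 DF 46 B4 85 74

Split into bytes (most-significant first): 74 85 B4 46 DF 05.
Little-endian stores the least-significant byte at the lowest address.
So at ascending addresses the bytes are 05 DF 46 B4 85 74.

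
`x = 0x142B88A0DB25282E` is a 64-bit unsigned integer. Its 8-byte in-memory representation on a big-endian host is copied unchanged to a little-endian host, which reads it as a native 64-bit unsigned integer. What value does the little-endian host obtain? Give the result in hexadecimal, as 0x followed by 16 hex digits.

0x2E2825DBA0882B14

Stored big-endian, the bytes at ascending addresses are 14 2B 88 A0 DB 25 28 2E.
Read back as little-endian, the first byte is least significant, giving 0x2E2825DBA0882B14.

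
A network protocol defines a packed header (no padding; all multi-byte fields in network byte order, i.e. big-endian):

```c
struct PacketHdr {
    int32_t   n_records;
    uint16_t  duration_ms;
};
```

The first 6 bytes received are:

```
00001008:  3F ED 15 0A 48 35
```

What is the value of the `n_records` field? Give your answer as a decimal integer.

`n_records` is the first field, at byte offset 0, occupying 4 bytes.
Bytes at offsets 0..3: 3F ED 15 0A.
Big-endian: lowest address holds the most-significant byte.
The bytes are already most-significant first: 0x3FED150A.
0x3FED150A = 1072502026.

1072502026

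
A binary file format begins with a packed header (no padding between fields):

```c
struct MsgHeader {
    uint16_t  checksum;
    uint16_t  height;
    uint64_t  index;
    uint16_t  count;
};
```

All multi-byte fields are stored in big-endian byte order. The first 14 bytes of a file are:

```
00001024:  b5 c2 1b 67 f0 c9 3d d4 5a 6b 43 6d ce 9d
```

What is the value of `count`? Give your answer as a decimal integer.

`count` follows `checksum` (2 B), `height` (2 B), `index` (8 B), so it starts at offset 2 + 2 + 8 = 12 and occupies 2 bytes.
Bytes at offsets 12..13: CE 9D.
Big-endian stores the most-significant byte at the lowest address.
The bytes are already most-significant first: 0xCE9D.
0xCE9D = 52893.

52893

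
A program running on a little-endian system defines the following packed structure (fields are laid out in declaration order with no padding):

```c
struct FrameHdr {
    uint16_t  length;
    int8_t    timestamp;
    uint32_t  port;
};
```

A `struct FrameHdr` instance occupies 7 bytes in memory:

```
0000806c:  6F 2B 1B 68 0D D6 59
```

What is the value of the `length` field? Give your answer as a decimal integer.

11119

`length` is the first field, at byte offset 0, occupying 2 bytes.
Bytes at offsets 0..1: 6F 2B.
Little-endian stores the least-significant byte at the lowest address.
Reassemble most-significant byte first: 2B 6F → 0x2B6F.
0x2B6F = 11119.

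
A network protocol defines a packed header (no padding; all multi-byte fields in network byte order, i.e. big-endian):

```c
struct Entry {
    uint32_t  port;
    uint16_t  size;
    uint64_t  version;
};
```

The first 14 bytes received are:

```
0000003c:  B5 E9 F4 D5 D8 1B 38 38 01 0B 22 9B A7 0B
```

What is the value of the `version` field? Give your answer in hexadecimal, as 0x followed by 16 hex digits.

`version` follows `port` (4 B), `size` (2 B), so it starts at offset 4 + 2 = 6 and occupies 8 bytes.
Bytes at offsets 6..13: 38 38 01 0B 22 9B A7 0B.
Big-endian stores the most-significant byte at the lowest address.
The bytes are already most-significant first: 0x3838010B229BA70B.

0x3838010B229BA70B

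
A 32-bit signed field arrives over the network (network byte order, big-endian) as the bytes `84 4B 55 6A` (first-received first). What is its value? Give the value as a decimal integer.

-2075437718

Big-endian: lowest address holds the most-significant byte.
The bytes are already most-significant first: 0x844B556A.
Top bit is set, so as a signed 32-bit value this is 0x844B556A − 2^32 = -2075437718.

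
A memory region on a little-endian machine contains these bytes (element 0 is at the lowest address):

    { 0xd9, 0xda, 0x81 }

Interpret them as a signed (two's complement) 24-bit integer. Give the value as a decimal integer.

-8267047

Little-endian: lowest address holds the least-significant byte.
Reassemble most-significant byte first: 81 DA D9 → 0x81DAD9.
Top bit is set, so as a signed 24-bit value this is 0x81DAD9 − 2^24 = -8267047.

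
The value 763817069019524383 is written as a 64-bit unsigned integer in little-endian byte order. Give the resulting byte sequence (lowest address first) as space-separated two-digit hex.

763817069019524383 in hexadecimal, padded to 64 bits, is 0x0A999F93D049ED1F.
Split into bytes (most-significant first): 0A 99 9F 93 D0 49 ED 1F.
Little-endian: lowest address holds the least-significant byte.
So at ascending addresses the bytes are 1F ED 49 D0 93 9F 99 0A.

1F ED 49 D0 93 9F 99 0A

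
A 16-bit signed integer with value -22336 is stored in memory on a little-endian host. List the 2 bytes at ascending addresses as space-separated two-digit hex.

Two's complement of -22336 in 16 bits: 22336 = 0x5740; invert → 0xA8BF; add 1 → 0xA8C0.
Split into bytes (most-significant first): A8 C0.
Little-endian stores the least-significant byte at the lowest address.
So at ascending addresses the bytes are C0 A8.

C0 A8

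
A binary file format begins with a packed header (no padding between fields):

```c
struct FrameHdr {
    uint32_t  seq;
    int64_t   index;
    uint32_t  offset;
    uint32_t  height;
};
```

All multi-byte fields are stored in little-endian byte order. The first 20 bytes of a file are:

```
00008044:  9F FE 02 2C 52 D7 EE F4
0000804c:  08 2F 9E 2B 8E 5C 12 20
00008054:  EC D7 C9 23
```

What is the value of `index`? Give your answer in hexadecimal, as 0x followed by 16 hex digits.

0x2B9E2F08F4EED752

`index` follows `seq` (4 bytes), so it starts at byte offset 4 and occupies 8 bytes.
Bytes at offsets 4..11: 52 D7 EE F4 08 2F 9E 2B.
In little-endian order the low byte comes first in memory.
Reassemble most-significant byte first: 2B 9E 2F 08 F4 EE D7 52 → 0x2B9E2F08F4EED752.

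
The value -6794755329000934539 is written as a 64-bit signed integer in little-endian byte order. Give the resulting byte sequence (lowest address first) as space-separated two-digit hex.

Two's complement of -6794755329000934539 in 64 bits: 6794755329000934539 = 0x5E4BD1F8B8CB0C8B; invert → 0xA1B42E074734F374; add 1 → 0xA1B42E074734F375.
Split into bytes (most-significant first): A1 B4 2E 07 47 34 F3 75.
Little-endian: lowest address holds the least-significant byte.
So at ascending addresses the bytes are 75 F3 34 47 07 2E B4 A1.

75 F3 34 47 07 2E B4 A1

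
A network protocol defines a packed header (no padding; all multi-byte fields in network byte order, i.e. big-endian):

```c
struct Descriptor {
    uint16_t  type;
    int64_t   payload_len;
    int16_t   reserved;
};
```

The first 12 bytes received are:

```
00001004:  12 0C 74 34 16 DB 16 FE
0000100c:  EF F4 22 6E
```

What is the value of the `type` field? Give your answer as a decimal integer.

4620

`type` is the first field, at byte offset 0, occupying 2 bytes.
Bytes at offsets 0..1: 12 0C.
Big-endian stores the most-significant byte at the lowest address.
The bytes are already most-significant first: 0x120C.
0x120C = 4620.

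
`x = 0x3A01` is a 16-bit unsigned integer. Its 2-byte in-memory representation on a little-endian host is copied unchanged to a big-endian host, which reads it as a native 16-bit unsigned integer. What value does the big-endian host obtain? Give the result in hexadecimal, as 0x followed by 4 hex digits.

0x013A

Stored little-endian, the bytes at ascending addresses are 01 3A.
Read back as big-endian, the last byte is least significant, giving 0x013A.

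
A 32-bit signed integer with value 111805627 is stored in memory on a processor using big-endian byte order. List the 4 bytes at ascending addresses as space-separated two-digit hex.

06 AA 04 BB

111805627 in hexadecimal, padded to 32 bits, is 0x06AA04BB.
Split into bytes (most-significant first): 06 AA 04 BB.
In big-endian order the high byte comes first in memory.
So the memory order matches the most-significant-first order: 06 AA 04 BB.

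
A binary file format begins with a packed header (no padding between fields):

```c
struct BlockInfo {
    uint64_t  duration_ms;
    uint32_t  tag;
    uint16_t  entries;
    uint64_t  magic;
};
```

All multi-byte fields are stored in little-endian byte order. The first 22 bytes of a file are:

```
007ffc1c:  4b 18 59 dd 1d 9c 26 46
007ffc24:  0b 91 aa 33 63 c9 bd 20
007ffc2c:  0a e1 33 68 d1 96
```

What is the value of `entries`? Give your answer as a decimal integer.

`entries` follows `duration_ms` (8 B), `tag` (4 B), so it starts at offset 8 + 4 = 12 and occupies 2 bytes.
Bytes at offsets 12..13: 63 C9.
Little-endian: lowest address holds the least-significant byte.
Reassemble most-significant byte first: C9 63 → 0xC963.
0xC963 = 51555.

51555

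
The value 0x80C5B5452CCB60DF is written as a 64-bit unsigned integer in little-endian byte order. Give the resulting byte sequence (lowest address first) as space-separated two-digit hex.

Split into bytes (most-significant first): 80 C5 B5 45 2C CB 60 DF.
Little-endian stores the least-significant byte at the lowest address.
So at ascending addresses the bytes are DF 60 CB 2C 45 B5 C5 80.

DF 60 CB 2C 45 B5 C5 80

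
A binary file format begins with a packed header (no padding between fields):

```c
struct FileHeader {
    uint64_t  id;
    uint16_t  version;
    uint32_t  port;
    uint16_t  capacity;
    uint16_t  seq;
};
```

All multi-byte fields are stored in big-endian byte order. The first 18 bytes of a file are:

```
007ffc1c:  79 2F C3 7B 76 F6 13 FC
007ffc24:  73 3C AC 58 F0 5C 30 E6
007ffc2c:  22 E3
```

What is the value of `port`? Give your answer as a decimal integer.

`port` follows `id` (8 B), `version` (2 B), so it starts at offset 8 + 2 = 10 and occupies 4 bytes.
Bytes at offsets 10..13: AC 58 F0 5C.
In big-endian order the high byte comes first in memory.
The bytes are already most-significant first: 0xAC58F05C.
0xAC58F05C = 2891509852.

2891509852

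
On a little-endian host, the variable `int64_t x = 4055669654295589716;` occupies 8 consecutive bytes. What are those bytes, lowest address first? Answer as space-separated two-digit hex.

4055669654295589716 in hexadecimal, padded to 64 bits, is 0x3848A2100E9EB354.
Split into bytes (most-significant first): 38 48 A2 10 0E 9E B3 54.
Little-endian stores the least-significant byte at the lowest address.
So at ascending addresses the bytes are 54 B3 9E 0E 10 A2 48 38.

54 B3 9E 0E 10 A2 48 38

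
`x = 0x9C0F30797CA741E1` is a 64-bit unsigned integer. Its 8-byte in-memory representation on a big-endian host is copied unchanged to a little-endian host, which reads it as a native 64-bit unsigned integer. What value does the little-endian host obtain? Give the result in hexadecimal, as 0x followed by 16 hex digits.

0xE141A77C79300F9C

Stored big-endian, the bytes at ascending addresses are 9C 0F 30 79 7C A7 41 E1.
Read back as little-endian, the first byte is least significant, giving 0xE141A77C79300F9C.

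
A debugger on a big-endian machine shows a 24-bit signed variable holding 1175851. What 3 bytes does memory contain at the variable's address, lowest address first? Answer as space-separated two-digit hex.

1175851 in hexadecimal, padded to 24 bits, is 0x11F12B.
Split into bytes (most-significant first): 11 F1 2B.
Big-endian stores the most-significant byte at the lowest address.
So the memory order matches the most-significant-first order: 11 F1 2B.

11 F1 2B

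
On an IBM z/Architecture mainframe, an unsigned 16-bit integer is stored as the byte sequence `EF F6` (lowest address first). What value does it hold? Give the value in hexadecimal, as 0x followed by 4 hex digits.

0xEFF6

Big-endian: lowest address holds the most-significant byte.
The bytes are already most-significant first: 0xEFF6.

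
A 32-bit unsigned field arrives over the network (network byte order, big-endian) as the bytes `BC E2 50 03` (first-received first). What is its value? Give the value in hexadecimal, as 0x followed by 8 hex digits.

0xBCE25003

In big-endian order the high byte comes first in memory.
The bytes are already most-significant first: 0xBCE25003.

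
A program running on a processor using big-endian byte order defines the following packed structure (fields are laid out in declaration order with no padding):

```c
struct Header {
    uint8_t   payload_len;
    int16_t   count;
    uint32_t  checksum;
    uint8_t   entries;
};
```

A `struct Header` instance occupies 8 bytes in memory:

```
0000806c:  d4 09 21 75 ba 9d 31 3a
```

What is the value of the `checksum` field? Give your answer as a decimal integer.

1975164209

`checksum` follows `payload_len` (1 B), `count` (2 B), so it starts at offset 1 + 2 = 3 and occupies 4 bytes.
Bytes at offsets 3..6: 75 BA 9D 31.
In big-endian order the high byte comes first in memory.
The bytes are already most-significant first: 0x75BA9D31.
0x75BA9D31 = 1975164209.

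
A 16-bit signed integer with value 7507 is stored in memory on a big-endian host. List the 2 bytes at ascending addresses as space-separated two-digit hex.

1D 53

7507 in hexadecimal, padded to 16 bits, is 0x1D53.
Split into bytes (most-significant first): 1D 53.
In big-endian order the high byte comes first in memory.
So the memory order matches the most-significant-first order: 1D 53.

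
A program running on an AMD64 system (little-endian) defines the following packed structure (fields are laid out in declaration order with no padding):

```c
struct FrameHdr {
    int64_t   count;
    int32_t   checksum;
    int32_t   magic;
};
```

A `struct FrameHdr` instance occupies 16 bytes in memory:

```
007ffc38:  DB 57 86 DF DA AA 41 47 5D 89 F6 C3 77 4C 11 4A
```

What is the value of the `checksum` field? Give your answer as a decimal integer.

`checksum` follows `count` (8 bytes), so it starts at byte offset 8 and occupies 4 bytes.
Bytes at offsets 8..11: 5D 89 F6 C3.
Little-endian stores the least-significant byte at the lowest address.
Reassemble most-significant byte first: C3 F6 89 5D → 0xC3F6895D.
Top bit is set, so as a signed 32-bit value this is 0xC3F6895D − 2^32 = -1007253155.

-1007253155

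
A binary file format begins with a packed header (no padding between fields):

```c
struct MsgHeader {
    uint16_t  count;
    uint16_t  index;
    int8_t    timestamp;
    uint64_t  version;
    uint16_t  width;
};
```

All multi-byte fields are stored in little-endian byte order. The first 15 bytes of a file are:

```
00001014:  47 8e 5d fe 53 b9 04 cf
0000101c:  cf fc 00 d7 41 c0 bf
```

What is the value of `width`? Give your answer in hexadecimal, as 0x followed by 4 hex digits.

`width` follows `count` (2 B), `index` (2 B), `timestamp` (1 B), `version` (8 B), so it starts at offset 2 + 2 + 1 + 8 = 13 and occupies 2 bytes.
Bytes at offsets 13..14: C0 BF.
Little-endian stores the least-significant byte at the lowest address.
Reassemble most-significant byte first: BF C0 → 0xBFC0.

0xBFC0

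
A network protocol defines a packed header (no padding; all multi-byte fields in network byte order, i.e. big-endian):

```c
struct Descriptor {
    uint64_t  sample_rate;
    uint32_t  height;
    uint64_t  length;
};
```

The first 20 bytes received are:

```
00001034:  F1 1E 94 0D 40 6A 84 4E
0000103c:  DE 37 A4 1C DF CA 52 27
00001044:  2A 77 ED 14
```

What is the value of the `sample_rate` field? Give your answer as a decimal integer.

`sample_rate` is the first field, at byte offset 0, occupying 8 bytes.
Bytes at offsets 0..7: F1 1E 94 0D 40 6A 84 4E.
Big-endian: lowest address holds the most-significant byte.
The bytes are already most-significant first: 0xF11E940D406A844E.
0xF11E940D406A844E = 17374487197078160462.

17374487197078160462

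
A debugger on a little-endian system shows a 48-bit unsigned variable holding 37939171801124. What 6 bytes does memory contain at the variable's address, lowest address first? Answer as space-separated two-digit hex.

37939171801124 in hexadecimal, padded to 48 bits, is 0x228166DBB824.
Split into bytes (most-significant first): 22 81 66 DB B8 24.
In little-endian order the low byte comes first in memory.
So at ascending addresses the bytes are 24 B8 DB 66 81 22.

24 B8 DB 66 81 22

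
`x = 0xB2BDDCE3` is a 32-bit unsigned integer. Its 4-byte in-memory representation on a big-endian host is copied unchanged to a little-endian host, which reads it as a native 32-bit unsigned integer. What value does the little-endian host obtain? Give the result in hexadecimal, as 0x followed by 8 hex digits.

0xE3DCBDB2

Stored big-endian, the bytes at ascending addresses are B2 BD DC E3.
Read back as little-endian, the first byte is least significant, giving 0xE3DCBDB2.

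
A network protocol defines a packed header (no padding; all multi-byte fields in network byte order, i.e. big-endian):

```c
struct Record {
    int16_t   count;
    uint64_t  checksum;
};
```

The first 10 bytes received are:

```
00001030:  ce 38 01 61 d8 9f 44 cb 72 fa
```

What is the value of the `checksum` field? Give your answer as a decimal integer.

`checksum` follows `count` (2 bytes), so it starts at byte offset 2 and occupies 8 bytes.
Bytes at offsets 2..9: 01 61 D8 9F 44 CB 72 FA.
Big-endian: lowest address holds the most-significant byte.
The bytes are already most-significant first: 0x0161D89F44CB72FA.
0x0161D89F44CB72FA = 99598845344445178.

99598845344445178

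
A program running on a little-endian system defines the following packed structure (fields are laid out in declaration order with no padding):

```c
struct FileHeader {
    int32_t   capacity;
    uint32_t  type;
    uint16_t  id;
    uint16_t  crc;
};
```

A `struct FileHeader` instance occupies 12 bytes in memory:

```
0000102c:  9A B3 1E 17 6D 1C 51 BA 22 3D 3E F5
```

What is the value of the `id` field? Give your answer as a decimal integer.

`id` follows `capacity` (4 B), `type` (4 B), so it starts at offset 4 + 4 = 8 and occupies 2 bytes.
Bytes at offsets 8..9: 22 3D.
Little-endian: lowest address holds the least-significant byte.
Reassemble most-significant byte first: 3D 22 → 0x3D22.
0x3D22 = 15650.

15650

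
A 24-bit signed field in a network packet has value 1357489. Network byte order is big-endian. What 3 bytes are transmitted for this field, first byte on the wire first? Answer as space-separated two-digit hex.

1357489 in hexadecimal, padded to 24 bits, is 0x14B6B1.
Split into bytes (most-significant first): 14 B6 B1.
In big-endian order the high byte comes first in memory.
So the memory order matches the most-significant-first order: 14 B6 B1.

14 B6 B1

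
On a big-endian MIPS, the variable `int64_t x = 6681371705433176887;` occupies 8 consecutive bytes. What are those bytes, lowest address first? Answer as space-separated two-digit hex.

6681371705433176887 in hexadecimal, padded to 64 bits, is 0x5CB9002AAAB0BB37.
Split into bytes (most-significant first): 5C B9 00 2A AA B0 BB 37.
In big-endian order the high byte comes first in memory.
So the memory order matches the most-significant-first order: 5C B9 00 2A AA B0 BB 37.

5C B9 00 2A AA B0 BB 37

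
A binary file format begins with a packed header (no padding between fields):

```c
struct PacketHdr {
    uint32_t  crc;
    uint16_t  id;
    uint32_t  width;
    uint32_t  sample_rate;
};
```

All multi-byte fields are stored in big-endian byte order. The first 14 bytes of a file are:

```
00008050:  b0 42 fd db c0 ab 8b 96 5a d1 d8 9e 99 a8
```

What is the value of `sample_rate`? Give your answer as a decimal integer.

`sample_rate` follows `crc` (4 B), `id` (2 B), `width` (4 B), so it starts at offset 4 + 2 + 4 = 10 and occupies 4 bytes.
Bytes at offsets 10..13: D8 9E 99 A8.
Big-endian: lowest address holds the most-significant byte.
The bytes are already most-significant first: 0xD89E99A8.
0xD89E99A8 = 3634272680.

3634272680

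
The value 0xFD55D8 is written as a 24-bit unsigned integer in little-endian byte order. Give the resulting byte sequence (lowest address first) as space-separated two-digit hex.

D8 55 FD

Split into bytes (most-significant first): FD 55 D8.
Little-endian: lowest address holds the least-significant byte.
So at ascending addresses the bytes are D8 55 FD.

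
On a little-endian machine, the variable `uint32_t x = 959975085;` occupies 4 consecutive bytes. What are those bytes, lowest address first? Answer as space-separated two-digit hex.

959975085 in hexadecimal, padded to 32 bits, is 0x39380EAD.
Split into bytes (most-significant first): 39 38 0E AD.
Little-endian stores the least-significant byte at the lowest address.
So at ascending addresses the bytes are AD 0E 38 39.

AD 0E 38 39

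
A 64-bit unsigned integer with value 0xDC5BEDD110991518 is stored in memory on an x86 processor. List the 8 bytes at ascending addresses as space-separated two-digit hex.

18 15 99 10 D1 ED 5B DC

Split into bytes (most-significant first): DC 5B ED D1 10 99 15 18.
Little-endian stores the least-significant byte at the lowest address.
So at ascending addresses the bytes are 18 15 99 10 D1 ED 5B DC.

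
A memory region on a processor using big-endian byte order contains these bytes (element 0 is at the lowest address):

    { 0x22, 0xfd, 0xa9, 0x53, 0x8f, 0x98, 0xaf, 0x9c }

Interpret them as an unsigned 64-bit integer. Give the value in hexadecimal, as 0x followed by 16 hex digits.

In big-endian order the high byte comes first in memory.
The bytes are already most-significant first: 0x22FDA9538F98AF9C.

0x22FDA9538F98AF9C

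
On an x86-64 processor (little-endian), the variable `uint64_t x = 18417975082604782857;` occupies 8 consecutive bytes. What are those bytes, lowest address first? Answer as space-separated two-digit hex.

09 65 A7 48 C1 CA 99 FF

18417975082604782857 in hexadecimal, padded to 64 bits, is 0xFF99CAC148A76509.
Split into bytes (most-significant first): FF 99 CA C1 48 A7 65 09.
Little-endian: lowest address holds the least-significant byte.
So at ascending addresses the bytes are 09 65 A7 48 C1 CA 99 FF.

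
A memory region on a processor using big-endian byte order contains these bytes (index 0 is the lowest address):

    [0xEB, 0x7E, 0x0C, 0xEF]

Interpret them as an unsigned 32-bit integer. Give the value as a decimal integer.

Big-endian: lowest address holds the most-significant byte.
The bytes are already most-significant first: 0xEB7E0CEF.
0xEB7E0CEF = 3950906607.

3950906607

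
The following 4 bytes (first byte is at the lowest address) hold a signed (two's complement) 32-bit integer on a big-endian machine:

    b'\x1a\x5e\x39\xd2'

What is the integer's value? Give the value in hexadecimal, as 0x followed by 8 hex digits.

0x1A5E39D2

Big-endian: lowest address holds the most-significant byte.
The bytes are already most-significant first: 0x1A5E39D2.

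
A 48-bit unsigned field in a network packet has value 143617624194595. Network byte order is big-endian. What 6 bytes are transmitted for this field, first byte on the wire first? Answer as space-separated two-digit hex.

82 9E 95 79 3E 23

143617624194595 in hexadecimal, padded to 48 bits, is 0x829E95793E23.
Split into bytes (most-significant first): 82 9E 95 79 3E 23.
Big-endian stores the most-significant byte at the lowest address.
So the memory order matches the most-significant-first order: 82 9E 95 79 3E 23.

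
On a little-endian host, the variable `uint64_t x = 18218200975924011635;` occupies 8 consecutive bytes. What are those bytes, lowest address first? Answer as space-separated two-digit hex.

73 22 A0 70 43 0D D4 FC

18218200975924011635 in hexadecimal, padded to 64 bits, is 0xFCD40D4370A02273.
Split into bytes (most-significant first): FC D4 0D 43 70 A0 22 73.
Little-endian: lowest address holds the least-significant byte.
So at ascending addresses the bytes are 73 22 A0 70 43 0D D4 FC.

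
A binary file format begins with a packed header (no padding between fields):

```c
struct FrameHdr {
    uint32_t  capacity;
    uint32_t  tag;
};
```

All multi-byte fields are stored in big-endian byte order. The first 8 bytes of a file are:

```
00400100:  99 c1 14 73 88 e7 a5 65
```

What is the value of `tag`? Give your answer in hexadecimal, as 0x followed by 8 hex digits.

`tag` follows `capacity` (4 bytes), so it starts at byte offset 4 and occupies 4 bytes.
Bytes at offsets 4..7: 88 E7 A5 65.
Big-endian: lowest address holds the most-significant byte.
The bytes are already most-significant first: 0x88E7A565.

0x88E7A565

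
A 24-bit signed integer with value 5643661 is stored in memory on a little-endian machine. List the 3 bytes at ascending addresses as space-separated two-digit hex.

5643661 in hexadecimal, padded to 24 bits, is 0x561D8D.
Split into bytes (most-significant first): 56 1D 8D.
In little-endian order the low byte comes first in memory.
So at ascending addresses the bytes are 8D 1D 56.

8D 1D 56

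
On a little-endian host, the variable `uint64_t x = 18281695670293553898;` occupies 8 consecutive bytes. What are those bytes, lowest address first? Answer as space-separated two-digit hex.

EA E2 A4 FF 59 A1 B5 FD

18281695670293553898 in hexadecimal, padded to 64 bits, is 0xFDB5A159FFA4E2EA.
Split into bytes (most-significant first): FD B5 A1 59 FF A4 E2 EA.
In little-endian order the low byte comes first in memory.
So at ascending addresses the bytes are EA E2 A4 FF 59 A1 B5 FD.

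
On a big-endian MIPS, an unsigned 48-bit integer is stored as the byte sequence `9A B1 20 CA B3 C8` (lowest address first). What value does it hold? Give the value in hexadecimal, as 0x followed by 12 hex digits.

0x9AB120CAB3C8

In big-endian order the high byte comes first in memory.
The bytes are already most-significant first: 0x9AB120CAB3C8.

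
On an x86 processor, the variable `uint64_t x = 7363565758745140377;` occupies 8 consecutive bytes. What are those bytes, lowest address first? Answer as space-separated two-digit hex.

99 DC 3B 32 0B A4 30 66

7363565758745140377 in hexadecimal, padded to 64 bits, is 0x6630A40B323BDC99.
Split into bytes (most-significant first): 66 30 A4 0B 32 3B DC 99.
Little-endian: lowest address holds the least-significant byte.
So at ascending addresses the bytes are 99 DC 3B 32 0B A4 30 66.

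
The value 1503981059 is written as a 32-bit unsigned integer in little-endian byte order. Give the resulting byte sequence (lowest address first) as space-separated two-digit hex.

03 EE A4 59

1503981059 in hexadecimal, padded to 32 bits, is 0x59A4EE03.
Split into bytes (most-significant first): 59 A4 EE 03.
Little-endian stores the least-significant byte at the lowest address.
So at ascending addresses the bytes are 03 EE A4 59.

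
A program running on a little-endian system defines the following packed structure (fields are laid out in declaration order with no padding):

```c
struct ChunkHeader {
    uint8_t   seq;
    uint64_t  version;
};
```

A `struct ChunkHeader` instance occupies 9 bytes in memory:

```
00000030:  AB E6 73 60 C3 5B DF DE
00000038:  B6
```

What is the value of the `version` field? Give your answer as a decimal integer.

`version` follows `seq` (1 byte), so it starts at byte offset 1 and occupies 8 bytes.
Bytes at offsets 1..8: E6 73 60 C3 5B DF DE B6.
In little-endian order the low byte comes first in memory.
Reassemble most-significant byte first: B6 DE DF 5B C3 60 73 E6 → 0xB6DEDF5BC36073E6.
0xB6DEDF5BC36073E6 = 13177215144945546214.

13177215144945546214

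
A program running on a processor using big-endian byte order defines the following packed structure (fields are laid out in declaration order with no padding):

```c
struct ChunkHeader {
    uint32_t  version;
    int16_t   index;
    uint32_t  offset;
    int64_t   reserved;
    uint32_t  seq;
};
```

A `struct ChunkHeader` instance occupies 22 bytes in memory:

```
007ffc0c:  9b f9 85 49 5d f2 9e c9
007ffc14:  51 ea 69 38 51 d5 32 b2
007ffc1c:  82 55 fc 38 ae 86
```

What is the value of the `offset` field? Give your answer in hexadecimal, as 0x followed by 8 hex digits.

0x9EC951EA

`offset` follows `version` (4 B), `index` (2 B), so it starts at offset 4 + 2 = 6 and occupies 4 bytes.
Bytes at offsets 6..9: 9E C9 51 EA.
Big-endian stores the most-significant byte at the lowest address.
The bytes are already most-significant first: 0x9EC951EA.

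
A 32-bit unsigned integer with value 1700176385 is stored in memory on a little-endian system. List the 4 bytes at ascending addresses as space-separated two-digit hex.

1700176385 in hexadecimal, padded to 32 bits, is 0x6556A201.
Split into bytes (most-significant first): 65 56 A2 01.
In little-endian order the low byte comes first in memory.
So at ascending addresses the bytes are 01 A2 56 65.

01 A2 56 65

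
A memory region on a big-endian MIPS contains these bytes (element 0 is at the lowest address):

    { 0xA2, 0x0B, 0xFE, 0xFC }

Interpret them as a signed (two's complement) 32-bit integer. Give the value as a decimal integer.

-1576272132

Big-endian stores the most-significant byte at the lowest address.
The bytes are already most-significant first: 0xA20BFEFC.
Top bit is set, so as a signed 32-bit value this is 0xA20BFEFC − 2^32 = -1576272132.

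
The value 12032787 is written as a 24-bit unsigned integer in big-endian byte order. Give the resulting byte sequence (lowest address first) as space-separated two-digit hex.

B7 9B 13

12032787 in hexadecimal, padded to 24 bits, is 0xB79B13.
Split into bytes (most-significant first): B7 9B 13.
Big-endian stores the most-significant byte at the lowest address.
So the memory order matches the most-significant-first order: B7 9B 13.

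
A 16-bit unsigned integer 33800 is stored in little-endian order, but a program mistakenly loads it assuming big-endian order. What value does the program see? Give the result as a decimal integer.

33800 in 16-bit hexadecimal is 0x8408.
Stored little-endian, the bytes at ascending addresses are 08 84.
Read back as big-endian, the last byte is least significant, giving 0x0884.
0x0884 = 2180.

2180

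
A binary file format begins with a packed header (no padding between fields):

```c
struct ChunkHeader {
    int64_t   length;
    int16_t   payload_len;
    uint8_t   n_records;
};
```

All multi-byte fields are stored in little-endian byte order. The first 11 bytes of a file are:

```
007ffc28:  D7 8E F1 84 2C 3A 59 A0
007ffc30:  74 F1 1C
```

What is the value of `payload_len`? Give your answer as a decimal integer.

`payload_len` follows `length` (8 bytes), so it starts at byte offset 8 and occupies 2 bytes.
Bytes at offsets 8..9: 74 F1.
In little-endian order the low byte comes first in memory.
Reassemble most-significant byte first: F1 74 → 0xF174.
Top bit is set, so as a signed 16-bit value this is 0xF174 − 2^16 = -3724.

-3724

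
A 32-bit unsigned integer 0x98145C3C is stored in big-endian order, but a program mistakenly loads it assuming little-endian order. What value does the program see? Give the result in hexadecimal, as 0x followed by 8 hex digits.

Stored big-endian, the bytes at ascending addresses are 98 14 5C 3C.
Read back as little-endian, the first byte is least significant, giving 0x3C5C1498.

0x3C5C1498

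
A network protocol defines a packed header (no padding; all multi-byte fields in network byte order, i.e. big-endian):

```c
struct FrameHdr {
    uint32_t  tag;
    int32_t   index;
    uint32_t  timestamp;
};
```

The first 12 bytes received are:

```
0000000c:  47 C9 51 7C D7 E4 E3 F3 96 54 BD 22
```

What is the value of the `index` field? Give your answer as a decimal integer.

-672865293

`index` follows `tag` (4 bytes), so it starts at byte offset 4 and occupies 4 bytes.
Bytes at offsets 4..7: D7 E4 E3 F3.
Big-endian: lowest address holds the most-significant byte.
The bytes are already most-significant first: 0xD7E4E3F3.
Top bit is set, so as a signed 32-bit value this is 0xD7E4E3F3 − 2^32 = -672865293.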